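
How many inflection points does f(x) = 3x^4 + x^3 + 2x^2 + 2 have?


Inflection points occur where f''(x) = 0 and concavity changes.
f(x) = 3x^4 + x^3 + 2x^2 + 2
f'(x) = 12x^3 + 3x^2 + 4x
f''(x) = 36x^2 + 6x + 4
This is a quadratic in x. Use the discriminant to count real roots.
Discriminant = (6)^2 - 4 * 36 * 4
= 36 - 576
= -540
Since discriminant < 0, f''(x) = 0 has no real solutions.
Number of inflection points: 0

0


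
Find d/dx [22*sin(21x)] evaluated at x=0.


Apply the chain rule to differentiate 22*sin(21x):
d/dx [22*sin(21x)]
= 22 * cos(21x) * d/dx(21x)
= 22 * 21 * cos(21x)
= 462 * cos(21x)
Evaluate at x = 0:
= 462 * cos(0)
= 462 * 1
= 462

462


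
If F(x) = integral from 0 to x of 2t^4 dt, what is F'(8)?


By the Fundamental Theorem of Calculus (Part 1):
If F(x) = integral from 0 to x of f(t) dt, then F'(x) = f(x)
Here f(t) = 2t^4
So F'(x) = 2x^4
Evaluate at x = 8:
F'(8) = 2 * 8^4
= 2 * 4096
= 8192

8192


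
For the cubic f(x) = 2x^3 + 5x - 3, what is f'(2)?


Differentiate f(x) = 2x^3 + 5x - 3 term by term:
f'(x) = 6x^2 + 5
Substitute x = 2:
f'(2) = 6 * 2^2 + 0 * 2 + 5
= 24 + 0 + 5
= 29

29


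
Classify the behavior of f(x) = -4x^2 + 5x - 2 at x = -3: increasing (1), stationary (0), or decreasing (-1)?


Compute f'(x) to determine behavior:
f'(x) = -8x + 5
f'(-3) = -8 * (-3) + 5
= 24 + 5
= 29
Since f'(-3) > 0, the function is increasing (1)

1


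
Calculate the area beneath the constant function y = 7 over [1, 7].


The area under a constant function y = 7 is a rectangle.
Width = 7 - 1 = 6
Height = 7
Area = width * height
= 6 * 7
= 42

42


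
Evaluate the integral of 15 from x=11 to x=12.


The integral of a constant k over [a, b] equals k * (b - a).
integral from 11 to 12 of 15 dx
= 15 * (12 - 11)
= 15 * 1
= 15

15


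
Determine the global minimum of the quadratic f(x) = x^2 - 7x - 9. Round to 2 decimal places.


For a quadratic f(x) = ax^2 + bx + c with a > 0, the minimum is at the vertex.
Vertex x-coordinate: x = -b/(2a)
x = -(-7) / (2 * 1)
x = 7/2
Substitute back to find the minimum value:
f(7/2) = 1 * (7/2)^2 - 7 * (7/2) - 9
= 49/4 - 49/2 - 9
= -85/4 = -21.25

-21.25


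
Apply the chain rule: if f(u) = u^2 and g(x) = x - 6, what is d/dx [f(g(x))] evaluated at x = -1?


Using the chain rule: (f(g(x)))' = f'(g(x)) * g'(x)
First, find g(-1):
g(-1) = 1 * (-1) - 6 = -7
Next, f'(u) = 2u
And g'(x) = 1
So f'(g(-1)) * g'(-1)
= 2 * (-7) * 1
= -14

-14


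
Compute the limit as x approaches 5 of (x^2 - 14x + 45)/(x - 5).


Direct substitution gives 0/0, so we factor the numerator.
Factor: (x^2 - 14x + 45) = (x - 5)(x - 9)
Cancel the common factor (x - 5):
(x^2 - 14x + 45)/(x - 5) = (x - 9)
Now substitute x = 5:
= (5) - (9) = -4

-4


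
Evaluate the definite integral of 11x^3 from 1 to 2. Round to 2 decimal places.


Find the antiderivative of 11x^3:
F(x) = 11/4 * x^4
Apply the Fundamental Theorem of Calculus:
F(2) - F(1)
= 11/4 * 2^4 - 11/4 * 1^4
= 11/4 * (16 - 1)
= 11/4 * 15
= 165/4 = 41.25

41.25


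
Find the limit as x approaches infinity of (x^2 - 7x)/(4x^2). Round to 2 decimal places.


For limits at infinity with equal-degree polynomials,
we compare leading coefficients.
Numerator leading term: x^2
Denominator leading term: 4x^2
Divide both by x^2:
lim = (1 - 7/x) / (4)
As x -> infinity, the 1/x and 1/x^2 terms vanish:
= 1/4 = 0.25

0.25


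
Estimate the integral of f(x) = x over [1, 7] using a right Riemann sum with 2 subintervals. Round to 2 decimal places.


Right Riemann sum uses right endpoints of each subinterval.
Interval: [1, 7], n = 2
dx = (7 - 1) / 2 = 3
Right endpoints: [4, 7]
f values: [4, 7]
Sum = dx * (sum of f values)
= 3 * 11
= 33 = 33.00

33.00


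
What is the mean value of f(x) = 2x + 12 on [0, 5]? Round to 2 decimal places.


Average value = 1/(b-a) * integral from a to b of f(x) dx
First compute the integral of 2x + 12:
F(x) = x^2 + 12x
F(5) = 1 * 25 + 12 * 5 = 85
F(0) = 1 * 0 + 12 * 0 = 0
Integral = 85 - 0 = 85
Average = 85 / (5 - 0) = 85 / 5
= 17 = 17.00

17.00


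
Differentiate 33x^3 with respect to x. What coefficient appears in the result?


We apply the power rule: d/dx [ax^n] = a*n * x^(n-1)
d/dx [33x^3]
= 33 * 3 * x^(3-1)
= 99x^2
The coefficient is 99

99


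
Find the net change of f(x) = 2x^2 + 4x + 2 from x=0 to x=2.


Net change = f(b) - f(a)
f(x) = 2x^2 + 4x + 2
Compute f(2):
f(2) = 2 * 2^2 + 4 * 2 + 2
= 8 + 8 + 2
= 18
Compute f(0):
f(0) = 2 * 0^2 + 4 * 0 + 2
= 0 + 0 + 2
= 2
Net change = 18 - 2 = 16

16


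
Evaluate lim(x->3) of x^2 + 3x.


Since polynomials are continuous, we use direct substitution.
lim(x->3) of x^2 + 3x
= 1 * 3^2 + 3 * 3 + 0
= 9 + 9 + 0
= 18

18


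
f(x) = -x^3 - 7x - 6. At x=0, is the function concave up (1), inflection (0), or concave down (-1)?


Concavity is determined by the sign of f''(x).
f(x) = -x^3 - 7x - 6
f'(x) = -3x^2 - 7
f''(x) = -6x
f''(0) = -6 * 0 + 0
= 0 + 0
= 0
f''(0) = 0, and f''(x) is linear with nonzero slope -6, so f'' changes sign at x = 0. Hence the function is at an inflection point (0)

0


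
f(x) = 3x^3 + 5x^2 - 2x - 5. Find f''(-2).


First derivative:
f'(x) = 9x^2 + 10x - 2
Second derivative:
f''(x) = 18x + 10
Substitute x = -2:
f''(-2) = 18 * (-2) + 10
= -36 + 10
= -26

-26


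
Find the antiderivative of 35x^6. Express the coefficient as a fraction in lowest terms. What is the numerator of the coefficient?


Apply the power rule for integration:
integral of ax^n dx = a/(n+1) * x^(n+1) + C
integral of 35x^6 dx
= 35/7 * x^7 + C
= 5 * x^7 + C
The coefficient in lowest terms is 5 = 5/1, so its numerator is 5

5


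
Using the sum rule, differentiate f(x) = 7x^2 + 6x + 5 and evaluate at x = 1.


Differentiate term by term using power and sum rules:
f(x) = 7x^2 + 6x + 5
f'(x) = 14x + 6
Substitute x = 1:
f'(1) = 14 * 1 + 6
= 14 + 6
= 20

20


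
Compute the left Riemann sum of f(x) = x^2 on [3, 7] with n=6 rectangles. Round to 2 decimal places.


Left Riemann sum uses left endpoints of each subinterval.
Interval: [3, 7], n = 6
dx = (7 - 3) / 6 = 2/3
Left endpoints: [3, 11/3, 13/3, 5, 17/3, 19/3]
f values: [9, 121/9, 169/9, 25, 289/9, 361/9]
Sum = dx * (sum of f values)
= 2/3 * 1246/9
= 2492/27 ≈ 92.30

92.30


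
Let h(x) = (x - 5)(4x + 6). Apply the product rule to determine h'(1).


Let u(x) = x - 5 and v(x) = 4x + 6
u'(x) = 1
v'(x) = 4
Product rule: h'(x) = u'(x)*v(x) + u(x)*v'(x)
= 1 * (4x + 6) + (x - 5) * 4
At x = 1:
u(1) = 1 * 1 - 5 = -4
v(1) = 4 * 1 + 6 = 10
h'(1) = 1 * 10 + (-4) * 4
= 10 - 16
= -6

-6


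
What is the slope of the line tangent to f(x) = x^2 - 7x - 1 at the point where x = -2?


The slope of the tangent line equals f'(x) at the point.
f(x) = x^2 - 7x - 1
f'(x) = 2x - 7
At x = -2:
f'(-2) = 2 * (-2) - 7
= -4 - 7
= -11

-11


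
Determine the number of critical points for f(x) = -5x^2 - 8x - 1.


Find where f'(x) = 0:
f'(x) = -10x - 8
Set f'(x) = 0:
-10x - 8 = 0
x = 8 / (-10) = -4/5
This is a linear equation in x, so there is exactly one solution.
Number of critical points: 1

1


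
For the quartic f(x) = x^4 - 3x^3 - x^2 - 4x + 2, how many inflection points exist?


Inflection points occur where f''(x) = 0 and concavity changes.
f(x) = x^4 - 3x^3 - x^2 - 4x + 2
f'(x) = 4x^3 - 9x^2 - 2x - 4
f''(x) = 12x^2 - 18x - 2
This is a quadratic in x. Use the discriminant to count real roots.
Discriminant = (-18)^2 - 4 * 12 * (-2)
= 324 - (-96)
= 420
Since discriminant > 0, f''(x) = 0 has 2 distinct real solutions.
A quadratic with two distinct real roots changes sign at each root, so concavity changes at both.
Number of inflection points: 2

2


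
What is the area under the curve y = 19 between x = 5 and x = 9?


The area under a constant function y = 19 is a rectangle.
Width = 9 - 5 = 4
Height = 19
Area = width * height
= 4 * 19
= 76

76


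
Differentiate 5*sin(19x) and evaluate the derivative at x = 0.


Apply the chain rule to differentiate 5*sin(19x):
d/dx [5*sin(19x)]
= 5 * cos(19x) * d/dx(19x)
= 5 * 19 * cos(19x)
= 95 * cos(19x)
Evaluate at x = 0:
= 95 * cos(0)
= 95 * 1
= 95

95


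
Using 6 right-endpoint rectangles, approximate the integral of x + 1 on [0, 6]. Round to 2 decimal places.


Right Riemann sum uses right endpoints of each subinterval.
Interval: [0, 6], n = 6
dx = (6 - 0) / 6 = 1
Right endpoints: [1, 2, 3, 4, 5, 6]
f values: [2, 3, 4, 5, 6, 7]
Sum = dx * (sum of f values)
= 1 * 27
= 27 = 27.00

27.00


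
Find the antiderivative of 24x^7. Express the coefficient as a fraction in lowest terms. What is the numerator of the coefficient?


Apply the power rule for integration:
integral of ax^n dx = a/(n+1) * x^(n+1) + C
integral of 24x^7 dx
= 24/8 * x^8 + C
= 3 * x^8 + C
The coefficient in lowest terms is 3 = 3/1, so its numerator is 3

3


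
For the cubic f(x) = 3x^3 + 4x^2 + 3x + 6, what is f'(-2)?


Differentiate f(x) = 3x^3 + 4x^2 + 3x + 6 term by term:
f'(x) = 9x^2 + 8x + 3
Substitute x = -2:
f'(-2) = 9 * (-2)^2 + 8 * (-2) + 3
= 36 - 16 + 3
= 23

23


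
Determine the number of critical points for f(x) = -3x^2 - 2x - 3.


Find where f'(x) = 0:
f'(x) = -6x - 2
Set f'(x) = 0:
-6x - 2 = 0
x = 2 / (-6) = -1/3
This is a linear equation in x, so there is exactly one solution.
Number of critical points: 1

1


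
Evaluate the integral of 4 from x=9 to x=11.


The integral of a constant k over [a, b] equals k * (b - a).
integral from 9 to 11 of 4 dx
= 4 * (11 - 9)
= 4 * 2
= 8

8


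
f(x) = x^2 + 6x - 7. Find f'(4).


Differentiate term by term using power and sum rules:
f(x) = x^2 + 6x - 7
f'(x) = 2x + 6
Substitute x = 4:
f'(4) = 2 * 4 + 6
= 8 + 6
= 14

14


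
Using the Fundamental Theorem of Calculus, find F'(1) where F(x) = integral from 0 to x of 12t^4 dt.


By the Fundamental Theorem of Calculus (Part 1):
If F(x) = integral from 0 to x of f(t) dt, then F'(x) = f(x)
Here f(t) = 12t^4
So F'(x) = 12x^4
Evaluate at x = 1:
F'(1) = 12 * 1^4
= 12 * 1
= 12

12


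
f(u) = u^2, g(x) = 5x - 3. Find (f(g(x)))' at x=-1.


Using the chain rule: (f(g(x)))' = f'(g(x)) * g'(x)
First, find g(-1):
g(-1) = 5 * (-1) - 3 = -8
Next, f'(u) = 2u
And g'(x) = 5
So f'(g(-1)) * g'(-1)
= 2 * (-8) * 5
= -80

-80


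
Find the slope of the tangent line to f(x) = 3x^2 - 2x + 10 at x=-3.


The slope of the tangent line equals f'(x) at the point.
f(x) = 3x^2 - 2x + 10
f'(x) = 6x - 2
At x = -3:
f'(-3) = 6 * (-3) - 2
= -18 - 2
= -20

-20


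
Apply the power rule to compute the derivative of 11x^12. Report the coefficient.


We apply the power rule: d/dx [ax^n] = a*n * x^(n-1)
d/dx [11x^12]
= 11 * 12 * x^(12-1)
= 132x^11
The coefficient is 132

132


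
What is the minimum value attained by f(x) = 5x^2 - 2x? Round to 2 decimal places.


For a quadratic f(x) = ax^2 + bx + c with a > 0, the minimum is at the vertex.
Vertex x-coordinate: x = -b/(2a)
x = -(-2) / (2 * 5)
x = 2/10 = 1/5
Substitute back to find the minimum value:
f(1/5) = 5 * (1/5)^2 - 2 * (1/5) + 0
= 1/5 - 2/5 + 0
= -1/5 = -0.20

-0.20


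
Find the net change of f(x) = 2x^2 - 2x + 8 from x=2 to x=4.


Net change = f(b) - f(a)
f(x) = 2x^2 - 2x + 8
Compute f(4):
f(4) = 2 * 4^2 - 2 * 4 + 8
= 32 - 8 + 8
= 32
Compute f(2):
f(2) = 2 * 2^2 - 2 * 2 + 8
= 8 - 4 + 8
= 12
Net change = 32 - 12 = 20

20


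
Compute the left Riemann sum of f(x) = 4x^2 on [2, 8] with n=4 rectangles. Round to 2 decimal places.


Left Riemann sum uses left endpoints of each subinterval.
Interval: [2, 8], n = 4
dx = (8 - 2) / 4 = 3/2
Left endpoints: [2, 7/2, 5, 13/2]
f values: [16, 49, 100, 169]
Sum = dx * (sum of f values)
= 3/2 * 334
= 501 = 501.00

501.00


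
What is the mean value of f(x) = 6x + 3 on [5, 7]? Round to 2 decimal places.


Average value = 1/(b-a) * integral from a to b of f(x) dx
First compute the integral of 6x + 3:
F(x) = 3x^2 + 3x
F(7) = 3 * 49 + 3 * 7 = 168
F(5) = 3 * 25 + 3 * 5 = 90
Integral = 168 - 90 = 78
Average = 78 / (7 - 5) = 78 / 2
= 39 = 39.00

39.00


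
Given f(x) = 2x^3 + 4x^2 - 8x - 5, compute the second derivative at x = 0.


First derivative:
f'(x) = 6x^2 + 8x - 8
Second derivative:
f''(x) = 12x + 8
Substitute x = 0:
f''(0) = 12 * 0 + 8
= 0 + 8
= 8

8


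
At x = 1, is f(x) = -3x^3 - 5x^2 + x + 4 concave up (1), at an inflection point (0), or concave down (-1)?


Concavity is determined by the sign of f''(x).
f(x) = -3x^3 - 5x^2 + x + 4
f'(x) = -9x^2 - 10x + 1
f''(x) = -18x - 10
f''(1) = -18 * 1 - 10
= -18 - 10
= -28
Since f''(1) < 0, the function is concave down (-1)

-1


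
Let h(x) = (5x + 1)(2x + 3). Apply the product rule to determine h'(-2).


Let u(x) = 5x + 1 and v(x) = 2x + 3
u'(x) = 5
v'(x) = 2
Product rule: h'(x) = u'(x)*v(x) + u(x)*v'(x)
= 5 * (2x + 3) + (5x + 1) * 2
At x = -2:
u(-2) = 5 * (-2) + 1 = -9
v(-2) = 2 * (-2) + 3 = -1
h'(-2) = 5 * (-1) + (-9) * 2
= -5 - 18
= -23

-23


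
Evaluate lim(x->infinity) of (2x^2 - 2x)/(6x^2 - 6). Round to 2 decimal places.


For limits at infinity with equal-degree polynomials,
we compare leading coefficients.
Numerator leading term: 2x^2
Denominator leading term: 6x^2
Divide both by x^2:
lim = (2 - 2/x) / (6 - 6/x^2)
As x -> infinity, the 1/x and 1/x^2 terms vanish:
= 2/6 = 1/3 ≈ 0.33

0.33


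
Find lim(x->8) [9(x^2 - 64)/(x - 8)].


Direct substitution gives 0/0, so we factor the numerator.
Factor: 9(x^2 - 64) = 9 * (x - 8)(x + 8)
Cancel the common factor (x - 8):
9(x^2 - 64)/(x - 8) = 9 * (x + 8)
Now substitute x = 8:
= 9 * (8 + 8) = 144

144


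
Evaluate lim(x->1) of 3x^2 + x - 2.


Since polynomials are continuous, we use direct substitution.
lim(x->1) of 3x^2 + x - 2
= 3 * 1^2 + 1 * 1 - 2
= 3 + 1 - 2
= 2

2


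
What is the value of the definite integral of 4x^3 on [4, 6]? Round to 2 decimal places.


Find the antiderivative of 4x^3:
F(x) = 4/4 * x^4
Apply the Fundamental Theorem of Calculus:
F(6) - F(4)
= 4/4 * 6^4 - 4/4 * 4^4
= 4/4 * (1296 - 256)
= 4/4 * 1040
= 1040 = 1040.00

1040.00


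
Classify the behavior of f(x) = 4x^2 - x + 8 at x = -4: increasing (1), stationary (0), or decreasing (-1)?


Compute f'(x) to determine behavior:
f'(x) = 8x - 1
f'(-4) = 8 * (-4) - 1
= -32 - 1
= -33
Since f'(-4) < 0, the function is decreasing (-1)

-1


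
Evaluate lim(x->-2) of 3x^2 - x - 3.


Since polynomials are continuous, we use direct substitution.
lim(x->-2) of 3x^2 - x - 3
= 3 * (-2)^2 - 1 * (-2) - 3
= 12 + 2 - 3
= 11

11


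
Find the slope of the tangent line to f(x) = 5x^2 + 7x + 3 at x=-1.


The slope of the tangent line equals f'(x) at the point.
f(x) = 5x^2 + 7x + 3
f'(x) = 10x + 7
At x = -1:
f'(-1) = 10 * (-1) + 7
= -10 + 7
= -3

-3


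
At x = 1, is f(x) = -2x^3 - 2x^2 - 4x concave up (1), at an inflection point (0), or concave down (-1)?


Concavity is determined by the sign of f''(x).
f(x) = -2x^3 - 2x^2 - 4x
f'(x) = -6x^2 - 4x - 4
f''(x) = -12x - 4
f''(1) = -12 * 1 - 4
= -12 - 4
= -16
Since f''(1) < 0, the function is concave down (-1)

-1


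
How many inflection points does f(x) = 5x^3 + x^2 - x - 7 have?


Inflection points occur where f''(x) = 0 and concavity changes.
f(x) = 5x^3 + x^2 - x - 7
f'(x) = 15x^2 + 2x - 1
f''(x) = 30x + 2
Set f''(x) = 0:
30x + 2 = 0
x = -2 / 30 = -1/15
Since f''(x) is linear (degree 1), it changes sign at this point.
Therefore there is exactly 1 inflection point.

1


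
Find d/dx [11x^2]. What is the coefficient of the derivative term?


We apply the power rule: d/dx [ax^n] = a*n * x^(n-1)
d/dx [11x^2]
= 11 * 2 * x^(2-1)
= 22x
The coefficient is 22

22


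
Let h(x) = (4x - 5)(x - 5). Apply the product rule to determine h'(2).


Let u(x) = 4x - 5 and v(x) = x - 5
u'(x) = 4
v'(x) = 1
Product rule: h'(x) = u'(x)*v(x) + u(x)*v'(x)
= 4 * (x - 5) + (4x - 5) * 1
At x = 2:
u(2) = 4 * 2 - 5 = 3
v(2) = 1 * 2 - 5 = -3
h'(2) = 4 * (-3) + 3 * 1
= -12 + 3
= -9

-9


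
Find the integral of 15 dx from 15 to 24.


The integral of a constant k over [a, b] equals k * (b - a).
integral from 15 to 24 of 15 dx
= 15 * (24 - 15)
= 15 * 9
= 135

135


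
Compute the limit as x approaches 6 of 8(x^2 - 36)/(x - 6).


Direct substitution gives 0/0, so we factor the numerator.
Factor: 8(x^2 - 36) = 8 * (x - 6)(x + 6)
Cancel the common factor (x - 6):
8(x^2 - 36)/(x - 6) = 8 * (x + 6)
Now substitute x = 6:
= 8 * (6 + 6) = 96

96


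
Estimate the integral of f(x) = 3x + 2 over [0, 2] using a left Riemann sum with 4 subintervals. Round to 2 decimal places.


Left Riemann sum uses left endpoints of each subinterval.
Interval: [0, 2], n = 4
dx = (2 - 0) / 4 = 1/2
Left endpoints: [0, 1/2, 1, 3/2]
f values: [2, 7/2, 5, 13/2]
Sum = dx * (sum of f values)
= 1/2 * 17
= 17/2 = 8.50

8.50


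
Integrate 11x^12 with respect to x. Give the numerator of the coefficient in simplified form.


Apply the power rule for integration:
integral of ax^n dx = a/(n+1) * x^(n+1) + C
integral of 11x^12 dx
= 11/13 * x^13 + C
The coefficient in lowest terms is 11/13, and its numerator is 11

11


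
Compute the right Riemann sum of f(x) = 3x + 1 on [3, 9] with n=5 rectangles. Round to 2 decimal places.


Right Riemann sum uses right endpoints of each subinterval.
Interval: [3, 9], n = 5
dx = (9 - 3) / 5 = 6/5
Right endpoints: [21/5, 27/5, 33/5, 39/5, 9]
f values: [68/5, 86/5, 104/5, 122/5, 28]
Sum = dx * (sum of f values)
= 6/5 * 104
= 624/5 = 124.80

124.80


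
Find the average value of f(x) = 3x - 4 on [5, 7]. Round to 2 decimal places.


Average value = 1/(b-a) * integral from a to b of f(x) dx
First compute the integral of 3x - 4:
F(x) = (3/2)x^2 - 4x
F(7) = 3/2 * 49 - 4 * 7 = 91/2
F(5) = 3/2 * 25 - 4 * 5 = 35/2
Integral = 91/2 - 35/2 = 28
Average = 28 / (7 - 5) = 28 / 2
= 14 = 14.00

14.00


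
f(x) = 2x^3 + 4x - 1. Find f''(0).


First derivative:
f'(x) = 6x^2 + 4
Second derivative:
f''(x) = 12x
Substitute x = 0:
f''(0) = 12 * 0 + 0
= 0 + 0
= 0

0


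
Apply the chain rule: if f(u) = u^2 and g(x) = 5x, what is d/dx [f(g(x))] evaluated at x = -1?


Using the chain rule: (f(g(x)))' = f'(g(x)) * g'(x)
First, find g(-1):
g(-1) = 5 * (-1) + 0 = -5
Next, f'(u) = 2u
And g'(x) = 5
So f'(g(-1)) * g'(-1)
= 2 * (-5) * 5
= -50

-50


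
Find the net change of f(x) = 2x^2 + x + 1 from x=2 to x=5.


Net change = f(b) - f(a)
f(x) = 2x^2 + x + 1
Compute f(5):
f(5) = 2 * 5^2 + 1 * 5 + 1
= 50 + 5 + 1
= 56
Compute f(2):
f(2) = 2 * 2^2 + 1 * 2 + 1
= 8 + 2 + 1
= 11
Net change = 56 - 11 = 45

45


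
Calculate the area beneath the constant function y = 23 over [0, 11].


The area under a constant function y = 23 is a rectangle.
Width = 11 - 0 = 11
Height = 23
Area = width * height
= 11 * 23
= 253

253


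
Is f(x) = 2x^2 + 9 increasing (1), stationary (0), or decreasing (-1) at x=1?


Compute f'(x) to determine behavior:
f'(x) = 4x
f'(1) = 4 * 1 + 0
= 4 + 0
= 4
Since f'(1) > 0, the function is increasing (1)

1


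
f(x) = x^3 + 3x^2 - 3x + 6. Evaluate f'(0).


Differentiate f(x) = x^3 + 3x^2 - 3x + 6 term by term:
f'(x) = 3x^2 + 6x - 3
Substitute x = 0:
f'(0) = 3 * 0^2 + 6 * 0 - 3
= 0 + 0 - 3
= -3

-3


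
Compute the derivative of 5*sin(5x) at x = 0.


Apply the chain rule to differentiate 5*sin(5x):
d/dx [5*sin(5x)]
= 5 * cos(5x) * d/dx(5x)
= 5 * 5 * cos(5x)
= 25 * cos(5x)
Evaluate at x = 0:
= 25 * cos(0)
= 25 * 1
= 25

25


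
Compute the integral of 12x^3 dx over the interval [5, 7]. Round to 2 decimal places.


Find the antiderivative of 12x^3:
F(x) = 12/4 * x^4
Apply the Fundamental Theorem of Calculus:
F(7) - F(5)
= 12/4 * 7^4 - 12/4 * 5^4
= 12/4 * (2401 - 625)
= 12/4 * 1776
= 5328 = 5328.00

5328.00


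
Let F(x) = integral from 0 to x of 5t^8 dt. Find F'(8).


By the Fundamental Theorem of Calculus (Part 1):
If F(x) = integral from 0 to x of f(t) dt, then F'(x) = f(x)
Here f(t) = 5t^8
So F'(x) = 5x^8
Evaluate at x = 8:
F'(8) = 5 * 8^8
= 5 * 16777216
= 83886080

83886080


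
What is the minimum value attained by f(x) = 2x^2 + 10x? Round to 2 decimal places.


For a quadratic f(x) = ax^2 + bx + c with a > 0, the minimum is at the vertex.
Vertex x-coordinate: x = -b/(2a)
x = -(10) / (2 * 2)
x = -10/4 = -5/2
Substitute back to find the minimum value:
f(-5/2) = 2 * (-5/2)^2 + 10 * (-5/2) + 0
= 25/2 - 25 + 0
= -25/2 = -12.50

-12.50


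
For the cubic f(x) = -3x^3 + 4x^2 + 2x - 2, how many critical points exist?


Find where f'(x) = 0:
f(x) = -3x^3 + 4x^2 + 2x - 2
f'(x) = -9x^2 + 8x + 2
This is a quadratic in x. Use the discriminant to count real roots.
Discriminant = (8)^2 - 4 * (-9) * 2
= 64 - (-72)
= 136
Since discriminant > 0, f'(x) = 0 has 2 real solutions.
Number of critical points: 2

2


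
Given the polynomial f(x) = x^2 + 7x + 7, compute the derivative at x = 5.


Differentiate term by term using power and sum rules:
f(x) = x^2 + 7x + 7
f'(x) = 2x + 7
Substitute x = 5:
f'(5) = 2 * 5 + 7
= 10 + 7
= 17

17


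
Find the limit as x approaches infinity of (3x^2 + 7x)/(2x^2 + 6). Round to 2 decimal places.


For limits at infinity with equal-degree polynomials,
we compare leading coefficients.
Numerator leading term: 3x^2
Denominator leading term: 2x^2
Divide both by x^2:
lim = (3 + 7/x) / (2 + 6/x^2)
As x -> infinity, the 1/x and 1/x^2 terms vanish:
= 3/2 = 1.50

1.50


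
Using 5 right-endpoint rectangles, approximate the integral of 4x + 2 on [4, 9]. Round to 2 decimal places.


Right Riemann sum uses right endpoints of each subinterval.
Interval: [4, 9], n = 5
dx = (9 - 4) / 5 = 1
Right endpoints: [5, 6, 7, 8, 9]
f values: [22, 26, 30, 34, 38]
Sum = dx * (sum of f values)
= 1 * 150
= 150 = 150.00

150.00


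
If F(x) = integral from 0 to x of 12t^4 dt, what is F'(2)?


By the Fundamental Theorem of Calculus (Part 1):
If F(x) = integral from 0 to x of f(t) dt, then F'(x) = f(x)
Here f(t) = 12t^4
So F'(x) = 12x^4
Evaluate at x = 2:
F'(2) = 12 * 2^4
= 12 * 16
= 192

192


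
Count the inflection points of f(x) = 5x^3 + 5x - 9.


Inflection points occur where f''(x) = 0 and concavity changes.
f(x) = 5x^3 + 5x - 9
f'(x) = 15x^2 + 5
f''(x) = 30x
Set f''(x) = 0:
30x = 0
x = 0 / 30 = 0
Since f''(x) is linear (degree 1), it changes sign at this point.
Therefore there is exactly 1 inflection point.

1


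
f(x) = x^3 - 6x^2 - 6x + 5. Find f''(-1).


First derivative:
f'(x) = 3x^2 - 12x - 6
Second derivative:
f''(x) = 6x - 12
Substitute x = -1:
f''(-1) = 6 * (-1) - 12
= -6 - 12
= -18

-18


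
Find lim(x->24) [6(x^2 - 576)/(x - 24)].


Direct substitution gives 0/0, so we factor the numerator.
Factor: 6(x^2 - 576) = 6 * (x - 24)(x + 24)
Cancel the common factor (x - 24):
6(x^2 - 576)/(x - 24) = 6 * (x + 24)
Now substitute x = 24:
= 6 * (24 + 24) = 288

288


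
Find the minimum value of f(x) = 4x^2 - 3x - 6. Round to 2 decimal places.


For a quadratic f(x) = ax^2 + bx + c with a > 0, the minimum is at the vertex.
Vertex x-coordinate: x = -b/(2a)
x = -(-3) / (2 * 4)
x = 3/8
Substitute back to find the minimum value:
f(3/8) = 4 * (3/8)^2 - 3 * (3/8) - 6
= 9/16 - 9/8 - 6
= -105/16 ≈ -6.56

-6.56


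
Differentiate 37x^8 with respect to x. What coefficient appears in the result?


We apply the power rule: d/dx [ax^n] = a*n * x^(n-1)
d/dx [37x^8]
= 37 * 8 * x^(8-1)
= 296x^7
The coefficient is 296

296


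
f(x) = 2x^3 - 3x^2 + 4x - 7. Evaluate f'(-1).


Differentiate f(x) = 2x^3 - 3x^2 + 4x - 7 term by term:
f'(x) = 6x^2 - 6x + 4
Substitute x = -1:
f'(-1) = 6 * (-1)^2 - 6 * (-1) + 4
= 6 + 6 + 4
= 16

16


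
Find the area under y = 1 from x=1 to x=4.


The area under a constant function y = 1 is a rectangle.
Width = 4 - 1 = 3
Height = 1
Area = width * height
= 3 * 1
= 3

3


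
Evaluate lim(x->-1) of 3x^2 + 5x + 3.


Since polynomials are continuous, we use direct substitution.
lim(x->-1) of 3x^2 + 5x + 3
= 3 * (-1)^2 + 5 * (-1) + 3
= 3 - 5 + 3
= 1

1


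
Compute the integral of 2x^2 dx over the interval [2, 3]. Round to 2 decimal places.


Find the antiderivative of 2x^2:
F(x) = 2/3 * x^3
Apply the Fundamental Theorem of Calculus:
F(3) - F(2)
= 2/3 * 3^3 - 2/3 * 2^3
= 2/3 * (27 - 8)
= 2/3 * 19
= 38/3 ≈ 12.67

12.67


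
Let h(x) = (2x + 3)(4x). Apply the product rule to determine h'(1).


Let u(x) = 2x + 3 and v(x) = 4x
u'(x) = 2
v'(x) = 4
Product rule: h'(x) = u'(x)*v(x) + u(x)*v'(x)
= 2 * (4x) + (2x + 3) * 4
At x = 1:
u(1) = 2 * 1 + 3 = 5
v(1) = 4 * 1 + 0 = 4
h'(1) = 2 * 4 + 5 * 4
= 8 + 20
= 28

28


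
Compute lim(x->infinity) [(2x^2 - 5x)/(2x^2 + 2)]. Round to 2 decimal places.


For limits at infinity with equal-degree polynomials,
we compare leading coefficients.
Numerator leading term: 2x^2
Denominator leading term: 2x^2
Divide both by x^2:
lim = (2 - 5/x) / (2 + 2/x^2)
As x -> infinity, the 1/x and 1/x^2 terms vanish:
= 2/2 = 1 = 1.00

1.00


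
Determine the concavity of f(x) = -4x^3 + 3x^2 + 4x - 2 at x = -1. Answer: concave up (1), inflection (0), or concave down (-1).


Concavity is determined by the sign of f''(x).
f(x) = -4x^3 + 3x^2 + 4x - 2
f'(x) = -12x^2 + 6x + 4
f''(x) = -24x + 6
f''(-1) = -24 * (-1) + 6
= 24 + 6
= 30
Since f''(-1) > 0, the function is concave up (1)

1


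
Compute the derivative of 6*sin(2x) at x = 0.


Apply the chain rule to differentiate 6*sin(2x):
d/dx [6*sin(2x)]
= 6 * cos(2x) * d/dx(2x)
= 6 * 2 * cos(2x)
= 12 * cos(2x)
Evaluate at x = 0:
= 12 * cos(0)
= 12 * 1
= 12

12


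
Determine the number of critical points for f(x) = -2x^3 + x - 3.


Find where f'(x) = 0:
f(x) = -2x^3 + x - 3
f'(x) = -6x^2 + 1
This is a quadratic in x. Use the discriminant to count real roots.
Discriminant = (0)^2 - 4 * (-6) * 1
= 0 - (-24)
= 24
Since discriminant > 0, f'(x) = 0 has 2 real solutions.
Number of critical points: 2

2


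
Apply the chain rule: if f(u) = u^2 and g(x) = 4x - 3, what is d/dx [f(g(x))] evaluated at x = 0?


Using the chain rule: (f(g(x)))' = f'(g(x)) * g'(x)
First, find g(0):
g(0) = 4 * 0 - 3 = -3
Next, f'(u) = 2u
And g'(x) = 4
So f'(g(0)) * g'(0)
= 2 * (-3) * 4
= -24

-24


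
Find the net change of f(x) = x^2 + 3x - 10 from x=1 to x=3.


Net change = f(b) - f(a)
f(x) = x^2 + 3x - 10
Compute f(3):
f(3) = 1 * 3^2 + 3 * 3 - 10
= 9 + 9 - 10
= 8
Compute f(1):
f(1) = 1 * 1^2 + 3 * 1 - 10
= 1 + 3 - 10
= -6
Net change = 8 - (-6) = 14

14


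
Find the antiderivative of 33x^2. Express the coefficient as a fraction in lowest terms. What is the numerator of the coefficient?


Apply the power rule for integration:
integral of ax^n dx = a/(n+1) * x^(n+1) + C
integral of 33x^2 dx
= 33/3 * x^3 + C
= 11 * x^3 + C
The coefficient in lowest terms is 11 = 11/1, so its numerator is 11

11


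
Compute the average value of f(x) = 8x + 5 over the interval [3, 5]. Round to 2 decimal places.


Average value = 1/(b-a) * integral from a to b of f(x) dx
First compute the integral of 8x + 5:
F(x) = 4x^2 + 5x
F(5) = 4 * 25 + 5 * 5 = 125
F(3) = 4 * 9 + 5 * 3 = 51
Integral = 125 - 51 = 74
Average = 74 / (5 - 3) = 74 / 2
= 37 = 37.00

37.00


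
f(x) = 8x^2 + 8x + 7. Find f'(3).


Differentiate term by term using power and sum rules:
f(x) = 8x^2 + 8x + 7
f'(x) = 16x + 8
Substitute x = 3:
f'(3) = 16 * 3 + 8
= 48 + 8
= 56

56


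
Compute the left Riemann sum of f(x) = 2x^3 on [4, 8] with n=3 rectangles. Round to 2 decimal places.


Left Riemann sum uses left endpoints of each subinterval.
Interval: [4, 8], n = 3
dx = (8 - 4) / 3 = 4/3
Left endpoints: [4, 16/3, 20/3]
f values: [128, 8192/27, 16000/27]
Sum = dx * (sum of f values)
= 4/3 * 1024
= 4096/3 ≈ 1365.33

1365.33


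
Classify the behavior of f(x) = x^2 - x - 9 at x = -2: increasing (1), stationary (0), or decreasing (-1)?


Compute f'(x) to determine behavior:
f'(x) = 2x - 1
f'(-2) = 2 * (-2) - 1
= -4 - 1
= -5
Since f'(-2) < 0, the function is decreasing (-1)

-1


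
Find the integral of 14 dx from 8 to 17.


The integral of a constant k over [a, b] equals k * (b - a).
integral from 8 to 17 of 14 dx
= 14 * (17 - 8)
= 14 * 9
= 126

126


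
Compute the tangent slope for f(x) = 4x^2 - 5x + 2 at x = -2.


The slope of the tangent line equals f'(x) at the point.
f(x) = 4x^2 - 5x + 2
f'(x) = 8x - 5
At x = -2:
f'(-2) = 8 * (-2) - 5
= -16 - 5
= -21

-21


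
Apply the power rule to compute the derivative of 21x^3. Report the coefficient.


We apply the power rule: d/dx [ax^n] = a*n * x^(n-1)
d/dx [21x^3]
= 21 * 3 * x^(3-1)
= 63x^2
The coefficient is 63

63


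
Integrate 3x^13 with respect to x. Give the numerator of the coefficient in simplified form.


Apply the power rule for integration:
integral of ax^n dx = a/(n+1) * x^(n+1) + C
integral of 3x^13 dx
= 3/14 * x^14 + C
The coefficient in lowest terms is 3/14, and its numerator is 3

3


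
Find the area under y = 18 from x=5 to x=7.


The area under a constant function y = 18 is a rectangle.
Width = 7 - 5 = 2
Height = 18
Area = width * height
= 2 * 18
= 36

36


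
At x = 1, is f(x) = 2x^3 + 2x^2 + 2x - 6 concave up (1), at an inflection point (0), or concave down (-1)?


Concavity is determined by the sign of f''(x).
f(x) = 2x^3 + 2x^2 + 2x - 6
f'(x) = 6x^2 + 4x + 2
f''(x) = 12x + 4
f''(1) = 12 * 1 + 4
= 12 + 4
= 16
Since f''(1) > 0, the function is concave up (1)

1


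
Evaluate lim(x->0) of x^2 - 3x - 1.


Since polynomials are continuous, we use direct substitution.
lim(x->0) of x^2 - 3x - 1
= 1 * 0^2 - 3 * 0 - 1
= 0 + 0 - 1
= -1

-1


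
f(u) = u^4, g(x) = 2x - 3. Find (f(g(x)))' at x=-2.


Using the chain rule: (f(g(x)))' = f'(g(x)) * g'(x)
First, find g(-2):
g(-2) = 2 * (-2) - 3 = -7
Next, f'(u) = 4u^3
And g'(x) = 2
So f'(g(-2)) * g'(-2)
= 4 * (-7)^3 * 2
= 4 * (-343) * 2
= -2744

-2744


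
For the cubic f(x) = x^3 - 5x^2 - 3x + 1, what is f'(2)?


Differentiate f(x) = x^3 - 5x^2 - 3x + 1 term by term:
f'(x) = 3x^2 - 10x - 3
Substitute x = 2:
f'(2) = 3 * 2^2 - 10 * 2 - 3
= 12 - 20 - 3
= -11

-11


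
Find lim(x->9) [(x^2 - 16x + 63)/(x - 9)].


Direct substitution gives 0/0, so we factor the numerator.
Factor: (x^2 - 16x + 63) = (x - 9)(x - 7)
Cancel the common factor (x - 9):
(x^2 - 16x + 63)/(x - 9) = (x - 7)
Now substitute x = 9:
= (9) - (7) = 2

2


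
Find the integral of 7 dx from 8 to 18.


The integral of a constant k over [a, b] equals k * (b - a).
integral from 8 to 18 of 7 dx
= 7 * (18 - 8)
= 7 * 10
= 70

70


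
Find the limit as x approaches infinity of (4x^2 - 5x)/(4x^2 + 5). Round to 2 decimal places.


For limits at infinity with equal-degree polynomials,
we compare leading coefficients.
Numerator leading term: 4x^2
Denominator leading term: 4x^2
Divide both by x^2:
lim = (4 - 5/x) / (4 + 5/x^2)
As x -> infinity, the 1/x and 1/x^2 terms vanish:
= 4/4 = 1 = 1.00

1.00


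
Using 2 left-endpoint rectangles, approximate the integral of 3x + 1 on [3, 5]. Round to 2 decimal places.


Left Riemann sum uses left endpoints of each subinterval.
Interval: [3, 5], n = 2
dx = (5 - 3) / 2 = 1
Left endpoints: [3, 4]
f values: [10, 13]
Sum = dx * (sum of f values)
= 1 * 23
= 23 = 23.00

23.00


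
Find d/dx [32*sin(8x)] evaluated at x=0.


Apply the chain rule to differentiate 32*sin(8x):
d/dx [32*sin(8x)]
= 32 * cos(8x) * d/dx(8x)
= 32 * 8 * cos(8x)
= 256 * cos(8x)
Evaluate at x = 0:
= 256 * cos(0)
= 256 * 1
= 256

256


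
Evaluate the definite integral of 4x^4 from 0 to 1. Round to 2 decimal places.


Find the antiderivative of 4x^4:
F(x) = 4/5 * x^5
Apply the Fundamental Theorem of Calculus:
F(1) - F(0)
= 4/5 * 1^5 - 4/5 * 0^5
= 4/5 * (1 - 0)
= 4/5 * 1
= 4/5 = 0.80

0.80


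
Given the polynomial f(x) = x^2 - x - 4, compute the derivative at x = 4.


Differentiate term by term using power and sum rules:
f(x) = x^2 - x - 4
f'(x) = 2x - 1
Substitute x = 4:
f'(4) = 2 * 4 - 1
= 8 - 1
= 7

7


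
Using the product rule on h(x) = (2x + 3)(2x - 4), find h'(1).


Let u(x) = 2x + 3 and v(x) = 2x - 4
u'(x) = 2
v'(x) = 2
Product rule: h'(x) = u'(x)*v(x) + u(x)*v'(x)
= 2 * (2x - 4) + (2x + 3) * 2
At x = 1:
u(1) = 2 * 1 + 3 = 5
v(1) = 2 * 1 - 4 = -2
h'(1) = 2 * (-2) + 5 * 2
= -4 + 10
= 6

6


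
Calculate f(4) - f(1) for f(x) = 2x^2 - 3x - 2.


Net change = f(b) - f(a)
f(x) = 2x^2 - 3x - 2
Compute f(4):
f(4) = 2 * 4^2 - 3 * 4 - 2
= 32 - 12 - 2
= 18
Compute f(1):
f(1) = 2 * 1^2 - 3 * 1 - 2
= 2 - 3 - 2
= -3
Net change = 18 - (-3) = 21

21


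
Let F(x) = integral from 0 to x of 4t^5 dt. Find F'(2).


By the Fundamental Theorem of Calculus (Part 1):
If F(x) = integral from 0 to x of f(t) dt, then F'(x) = f(x)
Here f(t) = 4t^5
So F'(x) = 4x^5
Evaluate at x = 2:
F'(2) = 4 * 2^5
= 4 * 32
= 128

128


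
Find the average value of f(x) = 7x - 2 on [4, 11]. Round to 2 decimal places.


Average value = 1/(b-a) * integral from a to b of f(x) dx
First compute the integral of 7x - 2:
F(x) = (7/2)x^2 - 2x
F(11) = 7/2 * 121 - 2 * 11 = 803/2
F(4) = 7/2 * 16 - 2 * 4 = 48
Integral = 803/2 - 48 = 707/2
Average = (707/2) / (11 - 4) = (707/2) / 7
= 101/2 = 50.50

50.50


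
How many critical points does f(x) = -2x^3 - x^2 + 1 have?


Find where f'(x) = 0:
f(x) = -2x^3 - x^2 + 1
f'(x) = -6x^2 - 2x
This is a quadratic in x. Use the discriminant to count real roots.
Discriminant = (-2)^2 - 4 * (-6) * 0
= 4 - 0
= 4
Since discriminant > 0, f'(x) = 0 has 2 real solutions.
Number of critical points: 2

2


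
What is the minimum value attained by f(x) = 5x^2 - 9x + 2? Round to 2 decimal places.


For a quadratic f(x) = ax^2 + bx + c with a > 0, the minimum is at the vertex.
Vertex x-coordinate: x = -b/(2a)
x = -(-9) / (2 * 5)
x = 9/10
Substitute back to find the minimum value:
f(9/10) = 5 * (9/10)^2 - 9 * (9/10) + 2
= 81/20 - 81/10 + 2
= -41/20 = -2.05

-2.05


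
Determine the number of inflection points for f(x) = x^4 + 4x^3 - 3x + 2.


Inflection points occur where f''(x) = 0 and concavity changes.
f(x) = x^4 + 4x^3 - 3x + 2
f'(x) = 4x^3 + 12x^2 - 3
f''(x) = 12x^2 + 24x
This is a quadratic in x. Use the discriminant to count real roots.
Discriminant = (24)^2 - 4 * 12 * 0
= 576 - 0
= 576
Since discriminant > 0, f''(x) = 0 has 2 distinct real solutions.
A quadratic with two distinct real roots changes sign at each root, so concavity changes at both.
Number of inflection points: 2

2


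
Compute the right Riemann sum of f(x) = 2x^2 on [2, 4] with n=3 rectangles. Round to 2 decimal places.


Right Riemann sum uses right endpoints of each subinterval.
Interval: [2, 4], n = 3
dx = (4 - 2) / 3 = 2/3
Right endpoints: [8/3, 10/3, 4]
f values: [128/9, 200/9, 32]
Sum = dx * (sum of f values)
= 2/3 * 616/9
= 1232/27 ≈ 45.63

45.63


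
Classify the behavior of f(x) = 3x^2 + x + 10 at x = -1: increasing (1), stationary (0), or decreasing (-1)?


Compute f'(x) to determine behavior:
f'(x) = 6x + 1
f'(-1) = 6 * (-1) + 1
= -6 + 1
= -5
Since f'(-1) < 0, the function is decreasing (-1)

-1


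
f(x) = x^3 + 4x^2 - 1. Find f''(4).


First derivative:
f'(x) = 3x^2 + 8x
Second derivative:
f''(x) = 6x + 8
Substitute x = 4:
f''(4) = 6 * 4 + 8
= 24 + 8
= 32

32


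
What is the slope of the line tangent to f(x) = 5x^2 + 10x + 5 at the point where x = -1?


The slope of the tangent line equals f'(x) at the point.
f(x) = 5x^2 + 10x + 5
f'(x) = 10x + 10
At x = -1:
f'(-1) = 10 * (-1) + 10
= -10 + 10
= 0

0


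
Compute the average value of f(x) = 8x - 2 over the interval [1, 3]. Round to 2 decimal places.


Average value = 1/(b-a) * integral from a to b of f(x) dx
First compute the integral of 8x - 2:
F(x) = 4x^2 - 2x
F(3) = 4 * 9 - 2 * 3 = 30
F(1) = 4 * 1 - 2 * 1 = 2
Integral = 30 - 2 = 28
Average = 28 / (3 - 1) = 28 / 2
= 14 = 14.00

14.00


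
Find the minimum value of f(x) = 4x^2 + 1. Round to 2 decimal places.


For a quadratic f(x) = ax^2 + bx + c with a > 0, the minimum is at the vertex.
Vertex x-coordinate: x = -b/(2a)
x = -(0) / (2 * 4)
x = 0/8 = 0
Substitute back to find the minimum value:
f(0) = 4 * 0^2 + 0 * 0 + 1
= 0 + 0 + 1
= 1 = 1.00

1.00


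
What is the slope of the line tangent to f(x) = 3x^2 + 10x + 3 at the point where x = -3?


The slope of the tangent line equals f'(x) at the point.
f(x) = 3x^2 + 10x + 3
f'(x) = 6x + 10
At x = -3:
f'(-3) = 6 * (-3) + 10
= -18 + 10
= -8

-8


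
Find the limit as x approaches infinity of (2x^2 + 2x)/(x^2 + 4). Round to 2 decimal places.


For limits at infinity with equal-degree polynomials,
we compare leading coefficients.
Numerator leading term: 2x^2
Denominator leading term: x^2
Divide both by x^2:
lim = (2 + 2/x) / (1 + 4/x^2)
As x -> infinity, the 1/x and 1/x^2 terms vanish:
= 2/1 = 2 = 2.00

2.00


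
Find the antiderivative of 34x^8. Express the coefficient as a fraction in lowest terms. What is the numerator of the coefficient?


Apply the power rule for integration:
integral of ax^n dx = a/(n+1) * x^(n+1) + C
integral of 34x^8 dx
= 34/9 * x^9 + C
The coefficient in lowest terms is 34/9, and its numerator is 34

34


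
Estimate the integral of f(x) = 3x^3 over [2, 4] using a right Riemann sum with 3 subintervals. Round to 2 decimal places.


Right Riemann sum uses right endpoints of each subinterval.
Interval: [2, 4], n = 3
dx = (4 - 2) / 3 = 2/3
Right endpoints: [8/3, 10/3, 4]
f values: [512/9, 1000/9, 192]
Sum = dx * (sum of f values)
= 2/3 * 360
= 240 = 240.00

240.00


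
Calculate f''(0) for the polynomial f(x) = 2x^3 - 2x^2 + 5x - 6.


First derivative:
f'(x) = 6x^2 - 4x + 5
Second derivative:
f''(x) = 12x - 4
Substitute x = 0:
f''(0) = 12 * 0 - 4
= 0 - 4
= -4

-4


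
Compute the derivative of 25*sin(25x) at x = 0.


Apply the chain rule to differentiate 25*sin(25x):
d/dx [25*sin(25x)]
= 25 * cos(25x) * d/dx(25x)
= 25 * 25 * cos(25x)
= 625 * cos(25x)
Evaluate at x = 0:
= 625 * cos(0)
= 625 * 1
= 625

625


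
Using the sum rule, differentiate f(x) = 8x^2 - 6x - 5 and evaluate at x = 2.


Differentiate term by term using power and sum rules:
f(x) = 8x^2 - 6x - 5
f'(x) = 16x - 6
Substitute x = 2:
f'(2) = 16 * 2 - 6
= 32 - 6
= 26

26


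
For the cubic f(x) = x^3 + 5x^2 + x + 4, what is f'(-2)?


Differentiate f(x) = x^3 + 5x^2 + x + 4 term by term:
f'(x) = 3x^2 + 10x + 1
Substitute x = -2:
f'(-2) = 3 * (-2)^2 + 10 * (-2) + 1
= 12 - 20 + 1
= -7

-7


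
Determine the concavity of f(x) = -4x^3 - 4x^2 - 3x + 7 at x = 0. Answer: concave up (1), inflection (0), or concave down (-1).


Concavity is determined by the sign of f''(x).
f(x) = -4x^3 - 4x^2 - 3x + 7
f'(x) = -12x^2 - 8x - 3
f''(x) = -24x - 8
f''(0) = -24 * 0 - 8
= 0 - 8
= -8
Since f''(0) < 0, the function is concave down (-1)

-1


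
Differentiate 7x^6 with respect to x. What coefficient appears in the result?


We apply the power rule: d/dx [ax^n] = a*n * x^(n-1)
d/dx [7x^6]
= 7 * 6 * x^(6-1)
= 42x^5
The coefficient is 42

42


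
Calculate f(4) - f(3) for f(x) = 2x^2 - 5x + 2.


Net change = f(b) - f(a)
f(x) = 2x^2 - 5x + 2
Compute f(4):
f(4) = 2 * 4^2 - 5 * 4 + 2
= 32 - 20 + 2
= 14
Compute f(3):
f(3) = 2 * 3^2 - 5 * 3 + 2
= 18 - 15 + 2
= 5
Net change = 14 - 5 = 9

9


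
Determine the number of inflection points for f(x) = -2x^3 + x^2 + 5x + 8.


Inflection points occur where f''(x) = 0 and concavity changes.
f(x) = -2x^3 + x^2 + 5x + 8
f'(x) = -6x^2 + 2x + 5
f''(x) = -12x + 2
Set f''(x) = 0:
-12x + 2 = 0
x = -2 / (-12) = 1/6
Since f''(x) is linear (degree 1), it changes sign at this point.
Therefore there is exactly 1 inflection point.

1


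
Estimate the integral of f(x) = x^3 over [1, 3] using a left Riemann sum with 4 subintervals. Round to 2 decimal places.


Left Riemann sum uses left endpoints of each subinterval.
Interval: [1, 3], n = 4
dx = (3 - 1) / 4 = 1/2
Left endpoints: [1, 3/2, 2, 5/2]
f values: [1, 27/8, 8, 125/8]
Sum = dx * (sum of f values)
= 1/2 * 28
= 14 = 14.00

14.00


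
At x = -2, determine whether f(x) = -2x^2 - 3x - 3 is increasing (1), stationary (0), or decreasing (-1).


Compute f'(x) to determine behavior:
f'(x) = -4x - 3
f'(-2) = -4 * (-2) - 3
= 8 - 3
= 5
Since f'(-2) > 0, the function is increasing (1)

1


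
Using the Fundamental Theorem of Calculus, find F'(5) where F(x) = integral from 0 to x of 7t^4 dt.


By the Fundamental Theorem of Calculus (Part 1):
If F(x) = integral from 0 to x of f(t) dt, then F'(x) = f(x)
Here f(t) = 7t^4
So F'(x) = 7x^4
Evaluate at x = 5:
F'(5) = 7 * 5^4
= 7 * 625
= 4375

4375
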